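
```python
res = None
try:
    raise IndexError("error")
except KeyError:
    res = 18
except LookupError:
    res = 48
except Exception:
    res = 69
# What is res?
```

Step-by-step execution trace:
1. `raise IndexError(...)` raises IndexError.
2. `except KeyError` does not match (IndexError is not a subclass of KeyError); skipped.
3. `except LookupError` matches (IndexError is a subclass of LookupError) → res = 48.
4. `except Exception` is not reached.
Result: 48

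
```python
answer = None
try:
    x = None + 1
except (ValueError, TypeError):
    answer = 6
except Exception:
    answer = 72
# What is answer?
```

Step-by-step execution trace:
1. `x = None + 1` raises TypeError.
2. `except (ValueError, TypeError)` matches (TypeError is in the tuple) → answer = 6.
3. `except Exception` is not reached.
Result: 6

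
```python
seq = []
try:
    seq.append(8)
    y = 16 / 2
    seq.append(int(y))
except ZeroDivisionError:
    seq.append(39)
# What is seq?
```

Step-by-step execution trace:
1. try: `seq.append(8)` → seq = [8].
2. `y = 16 / 2` → y = 8.0. No exception raised.
3. `seq.append(int(y))` → seq = [8, 8].
4. `except ZeroDivisionError` is skipped (no exception was raised).
Result: [8, 8]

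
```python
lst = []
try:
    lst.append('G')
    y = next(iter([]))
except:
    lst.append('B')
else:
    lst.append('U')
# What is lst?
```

Step-by-step execution trace:
1. try: `lst.append('G')` → lst = ['G'].
2. `y = next(iter([]))` raises StopIteration.
3. bare `except` matches → `lst.append('B')` → lst = ['G', 'B'].
4. `else` is skipped (an exception was raised).
Result: ['G', 'B']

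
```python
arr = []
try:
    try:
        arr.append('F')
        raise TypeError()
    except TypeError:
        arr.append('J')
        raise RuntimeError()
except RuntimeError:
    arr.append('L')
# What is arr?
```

Step-by-step execution trace:
1. Inner try: `arr.append('F')` → arr = ['F'].
2. `raise TypeError()` raises TypeError.
3. Inner `except TypeError` matches → `arr.append('J')` → arr = ['F', 'J'].
4. `raise RuntimeError()` raises RuntimeError; propagates to outer try.
5. Outer `except RuntimeError` matches → `arr.append('L')` → arr = ['F', 'J', 'L'].
Result: ['F', 'J', 'L']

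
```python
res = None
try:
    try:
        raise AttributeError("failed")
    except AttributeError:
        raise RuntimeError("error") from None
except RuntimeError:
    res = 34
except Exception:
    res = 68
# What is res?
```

Step-by-step execution trace:
1. Inner try raises AttributeError; inner `except AttributeError` catches it.
2. `raise RuntimeError(...) from None` raises RuntimeError (from None suppresses __context__, but the active exception is still RuntimeError).
3. Outer `except RuntimeError` matches → res = 34.
4. `except Exception` is not reached.
Result: 34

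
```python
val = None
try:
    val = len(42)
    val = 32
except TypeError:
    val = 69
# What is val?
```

Step-by-step execution trace:
1. `val = len(42)` raises TypeError.
2. `val = 32` is not reached.
3. `except TypeError` matches → val = 69.
Result: 69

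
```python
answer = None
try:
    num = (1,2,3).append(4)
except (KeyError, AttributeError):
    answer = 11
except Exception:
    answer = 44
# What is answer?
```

Step-by-step execution trace:
1. `num = (1,2,3).append(4)` raises AttributeError.
2. `except (KeyError, AttributeError)` matches (AttributeError is in the tuple) → answer = 11.
3. `except Exception` is not reached.
Result: 11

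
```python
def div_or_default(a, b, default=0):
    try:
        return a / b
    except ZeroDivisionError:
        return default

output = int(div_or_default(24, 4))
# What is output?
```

Step-by-step execution trace:
1. `div_or_default(24, 4)` enters try: `return 24 / 4` → returns 6.0. No exception raised.
2. `except ZeroDivisionError` is skipped.
3. `int(6.0)` → 6 → output = 6.
Result: 6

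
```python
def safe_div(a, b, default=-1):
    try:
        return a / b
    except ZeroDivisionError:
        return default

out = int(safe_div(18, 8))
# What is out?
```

Step-by-step execution trace:
1. `safe_div(18, 8)` enters try: `return 18 / 8` → returns 2.25. No exception raised.
2. `except ZeroDivisionError` is skipped.
3. `int(2.25)` → 2 → out = 2.
Result: 2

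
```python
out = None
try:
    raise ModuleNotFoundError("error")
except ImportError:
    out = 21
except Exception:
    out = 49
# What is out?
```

Step-by-step execution trace:
1. `raise ModuleNotFoundError(...)` raises ModuleNotFoundError.
2. `except ImportError` matches (ModuleNotFoundError is a subclass of ImportError) → out = 21.
3. `except Exception` is not reached.
Result: 21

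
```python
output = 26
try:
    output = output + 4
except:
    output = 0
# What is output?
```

Step-by-step execution trace:
1. output starts at 26.
2. try: `output = output + 4` → output = 30. No exception raised.
3. `except` is skipped.
Result: 30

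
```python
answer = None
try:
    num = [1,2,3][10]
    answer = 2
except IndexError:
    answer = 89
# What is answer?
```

Step-by-step execution trace:
1. `num = [1,2,3][10]` raises IndexError.
2. `answer = 2` is not reached.
3. `except IndexError` matches → answer = 89.
Result: 89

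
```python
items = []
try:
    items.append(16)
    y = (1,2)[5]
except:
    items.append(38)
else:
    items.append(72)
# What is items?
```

Step-by-step execution trace:
1. try: `items.append(16)` → items = [16].
2. `y = (1,2)[5]` raises IndexError.
3. bare `except` matches → `items.append(38)` → items = [16, 38].
4. `else` is skipped (an exception was raised).
Result: [16, 38]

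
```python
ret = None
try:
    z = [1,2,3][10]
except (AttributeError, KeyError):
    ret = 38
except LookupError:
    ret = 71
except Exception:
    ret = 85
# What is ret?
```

Step-by-step execution trace:
1. `z = [1,2,3][10]` raises IndexError.
2. `except (AttributeError, KeyError)` does not match IndexError; skipped.
3. `except LookupError` matches (IndexError is a subclass of LookupError) → ret = 71.
4. `except Exception` is not reached.
Result: 71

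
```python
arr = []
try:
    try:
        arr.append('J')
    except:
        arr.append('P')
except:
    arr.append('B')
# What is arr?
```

Step-by-step execution trace:
1. Inner try: `arr.append('J')` → arr = ['J']. No exception raised.
2. Inner `except` is skipped.
3. Inner try completes normally; outer `except` is skipped.
Result: ['J']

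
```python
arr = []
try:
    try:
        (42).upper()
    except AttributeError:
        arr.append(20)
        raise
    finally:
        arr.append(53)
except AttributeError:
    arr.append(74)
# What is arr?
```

Step-by-step execution trace:
1. Inner try: `(42).upper()` raises AttributeError.
2. Inner `except AttributeError` matches → `arr.append(20)` → arr = [20].
3. bare `raise` re-raises AttributeError.
4. Inner `finally` runs during unwinding: `arr.append(53)` → arr = [20, 53].
5. Outer `except AttributeError` matches → `arr.append(74)` → arr = [20, 53, 74].
Result: [20, 53, 74]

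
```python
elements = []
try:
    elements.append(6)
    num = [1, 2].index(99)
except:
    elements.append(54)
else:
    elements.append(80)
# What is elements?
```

Step-by-step execution trace:
1. try: `elements.append(6)` → elements = [6].
2. `num = [1, 2].index(99)` raises ValueError.
3. bare `except` matches → `elements.append(54)` → elements = [6, 54].
4. `else` is skipped (an exception was raised).
Result: [6, 54]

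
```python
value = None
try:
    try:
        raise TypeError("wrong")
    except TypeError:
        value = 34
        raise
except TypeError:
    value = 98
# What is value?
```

Step-by-step execution trace:
1. Inner try: `raise TypeError("wrong")` raises TypeError.
2. Inner `except TypeError` matches → value = 34.
3. bare `raise` re-raises the same TypeError.
4. Outer `except TypeError` matches → value = 98.
Result: 98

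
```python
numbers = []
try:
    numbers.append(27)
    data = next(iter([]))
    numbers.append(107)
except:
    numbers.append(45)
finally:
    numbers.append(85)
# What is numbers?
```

Step-by-step execution trace:
1. try: `numbers.append(27)` → numbers = [27].
2. `data = next(iter([]))` raises StopIteration; `numbers.append(107)` is not reached.
3. bare `except` matches → `numbers.append(45)` → numbers = [27, 45].
4. finally always runs: `numbers.append(85)` → numbers = [27, 45, 85].
Result: [27, 45, 85]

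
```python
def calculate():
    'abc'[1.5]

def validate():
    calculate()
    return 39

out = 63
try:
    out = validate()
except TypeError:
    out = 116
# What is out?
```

Step-by-step execution trace:
1. out starts at 63.
2. try: `validate()` calls `calculate()`.
3. `calculate()` evaluates `'abc'[1.5]`, which raises TypeError; it propagates through validate (uncaught).
4. `return 39` in validate is not reached; the assignment to out does not complete.
5. `except TypeError` matches → out = 116.
Result: 116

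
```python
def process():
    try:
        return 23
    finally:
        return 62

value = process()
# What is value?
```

Step-by-step execution trace:
1. `process()` enters try: `return 23` sets pending return value 23.
2. Before returning, `finally: return 62` runs and overrides the pending return.
3. process() returns 62 → value = 62.
Result: 62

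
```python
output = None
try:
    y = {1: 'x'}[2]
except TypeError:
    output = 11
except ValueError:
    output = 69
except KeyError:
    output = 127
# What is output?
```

Step-by-step execution trace:
1. `y = {1: 'x'}[2]` raises KeyError.
2. `except TypeError` does not match KeyError; skipped.
3. `except ValueError` does not match KeyError; skipped.
4. `except KeyError` matches → output = 127.
Result: 127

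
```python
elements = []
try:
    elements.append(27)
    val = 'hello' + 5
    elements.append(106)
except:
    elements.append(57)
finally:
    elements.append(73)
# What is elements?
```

Step-by-step execution trace:
1. try: `elements.append(27)` → elements = [27].
2. `val = 'hello' + 5` raises TypeError; `elements.append(106)` is not reached.
3. bare `except` matches → `elements.append(57)` → elements = [27, 57].
4. finally always runs: `elements.append(73)` → elements = [27, 57, 73].
Result: [27, 57, 73]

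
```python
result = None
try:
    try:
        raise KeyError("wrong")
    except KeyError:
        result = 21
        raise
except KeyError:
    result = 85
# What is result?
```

Step-by-step execution trace:
1. Inner try: `raise KeyError("wrong")` raises KeyError.
2. Inner `except KeyError` matches → result = 21.
3. bare `raise` re-raises the same KeyError.
4. Outer `except KeyError` matches → result = 85.
Result: 85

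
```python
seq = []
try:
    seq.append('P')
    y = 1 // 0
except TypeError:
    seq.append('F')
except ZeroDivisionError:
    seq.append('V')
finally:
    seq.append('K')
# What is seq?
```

Step-by-step execution trace:
1. try: `seq.append('P')` → seq = ['P'].
2. `y = 1 // 0` raises ZeroDivisionError.
3. `except TypeError` does not match ZeroDivisionError; skipped.
4. `except ZeroDivisionError` matches → `seq.append('V')` → seq = ['P', 'V'].
5. finally always runs: `seq.append('K')` → seq = ['P', 'V', 'K'].
Result: ['P', 'V', 'K']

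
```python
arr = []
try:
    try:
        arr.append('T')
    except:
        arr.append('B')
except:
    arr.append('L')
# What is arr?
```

Step-by-step execution trace:
1. Inner try: `arr.append('T')` → arr = ['T']. No exception raised.
2. Inner `except` is skipped.
3. Inner try completes normally; outer `except` is skipped.
Result: ['T']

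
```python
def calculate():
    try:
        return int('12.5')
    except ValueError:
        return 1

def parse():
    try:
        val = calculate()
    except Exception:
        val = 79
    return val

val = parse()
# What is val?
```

Step-by-step execution trace:
1. `parse()` calls `calculate()`.
2. In calculate: `int('12.5')` raises ValueError; `except ValueError` catches it → returns 1.
3. In parse: `val = calculate()` → val = 1. No exception reaches parse.
4. `except Exception` is skipped; parse returns 1.
5. val = 1.
Result: 1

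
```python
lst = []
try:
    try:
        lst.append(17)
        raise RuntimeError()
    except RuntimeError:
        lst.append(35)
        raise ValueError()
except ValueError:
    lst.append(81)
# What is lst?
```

Step-by-step execution trace:
1. Inner try: `lst.append(17)` → lst = [17].
2. `raise RuntimeError()` raises RuntimeError.
3. Inner `except RuntimeError` matches → `lst.append(35)` → lst = [17, 35].
4. `raise ValueError()` raises ValueError; propagates to outer try.
5. Outer `except ValueError` matches → `lst.append(81)` → lst = [17, 35, 81].
Result: [17, 35, 81]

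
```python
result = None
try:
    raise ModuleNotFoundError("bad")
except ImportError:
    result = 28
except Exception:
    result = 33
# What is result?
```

Step-by-step execution trace:
1. `raise ModuleNotFoundError(...)` raises ModuleNotFoundError.
2. `except ImportError` matches (ModuleNotFoundError is a subclass of ImportError) → result = 28.
3. `except Exception` is not reached.
Result: 28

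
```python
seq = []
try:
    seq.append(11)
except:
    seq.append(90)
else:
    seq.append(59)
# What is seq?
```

Step-by-step execution trace:
1. try: `seq.append(11)` → seq = [11]. No exception raised.
2. `except` is skipped.
3. `else` runs (try completed without exception): `seq.append(59)` → seq = [11, 59].
Result: [11, 59]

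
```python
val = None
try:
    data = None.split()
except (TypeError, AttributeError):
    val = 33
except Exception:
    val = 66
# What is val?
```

Step-by-step execution trace:
1. `data = None.split()` raises AttributeError.
2. `except (TypeError, AttributeError)` matches (AttributeError is in the tuple) → val = 33.
3. `except Exception` is not reached.
Result: 33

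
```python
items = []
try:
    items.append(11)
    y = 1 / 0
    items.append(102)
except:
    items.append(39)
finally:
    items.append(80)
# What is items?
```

Step-by-step execution trace:
1. try: `items.append(11)` → items = [11].
2. `y = 1 / 0` raises ZeroDivisionError; `items.append(102)` is not reached.
3. bare `except` matches → `items.append(39)` → items = [11, 39].
4. finally always runs: `items.append(80)` → items = [11, 39, 80].
Result: [11, 39, 80]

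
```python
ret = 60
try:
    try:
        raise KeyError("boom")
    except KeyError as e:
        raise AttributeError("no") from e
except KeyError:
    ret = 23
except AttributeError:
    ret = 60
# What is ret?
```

Step-by-step execution trace:
1. Inner try raises KeyError; inner `except KeyError as e` catches it.
2. `raise AttributeError(...) from e` raises AttributeError (KeyError is attached as __cause__, but only AttributeError is active).
3. Outer `except KeyError` does not match AttributeError; skipped.
4. Outer `except AttributeError` matches → ret = 60.
Result: 60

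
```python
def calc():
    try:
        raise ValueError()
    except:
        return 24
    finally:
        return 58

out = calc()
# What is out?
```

Step-by-step execution trace:
1. `calc()` enters try: `raise ValueError()` raises ValueError.
2. bare `except` matches → `return 24` sets pending return value 24.
3. Before returning, `finally: return 58` runs and overrides the pending return.
4. calc() returns 58 → out = 58.
Result: 58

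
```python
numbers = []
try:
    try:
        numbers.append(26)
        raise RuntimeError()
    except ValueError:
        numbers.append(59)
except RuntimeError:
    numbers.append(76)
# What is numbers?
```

Step-by-step execution trace:
1. Inner try: `numbers.append(26)` → numbers = [26].
2. `raise RuntimeError()` raises RuntimeError.
3. Inner `except ValueError` does not match RuntimeError; exception propagates to outer try.
4. Outer `except RuntimeError` matches → `numbers.append(76)` → numbers = [26, 76].
Result: [26, 76]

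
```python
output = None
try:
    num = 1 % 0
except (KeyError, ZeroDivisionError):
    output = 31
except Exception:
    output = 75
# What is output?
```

Step-by-step execution trace:
1. `num = 1 % 0` raises ZeroDivisionError.
2. `except (KeyError, ZeroDivisionError)` matches (ZeroDivisionError is in the tuple) → output = 31.
3. `except Exception` is not reached.
Result: 31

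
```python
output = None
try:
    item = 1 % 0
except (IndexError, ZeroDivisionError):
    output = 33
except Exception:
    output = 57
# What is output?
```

Step-by-step execution trace:
1. `item = 1 % 0` raises ZeroDivisionError.
2. `except (IndexError, ZeroDivisionError)` matches (ZeroDivisionError is in the tuple) → output = 33.
3. `except Exception` is not reached.
Result: 33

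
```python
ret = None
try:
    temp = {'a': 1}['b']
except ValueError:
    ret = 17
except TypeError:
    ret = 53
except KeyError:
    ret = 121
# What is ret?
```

Step-by-step execution trace:
1. `temp = {'a': 1}['b']` raises KeyError.
2. `except ValueError` does not match KeyError; skipped.
3. `except TypeError` does not match KeyError; skipped.
4. `except KeyError` matches → ret = 121.
Result: 121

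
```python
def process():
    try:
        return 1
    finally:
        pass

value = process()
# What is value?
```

Step-by-step execution trace:
1. `process()` enters try: `return 1` sets pending return value 1.
2. Before returning, `finally: pass` runs (no effect).
3. process() returns 1 → value = 1.
Result: 1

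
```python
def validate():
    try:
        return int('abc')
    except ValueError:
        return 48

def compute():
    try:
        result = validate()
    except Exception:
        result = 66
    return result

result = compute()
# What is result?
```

Step-by-step execution trace:
1. `compute()` calls `validate()`.
2. In validate: `int('abc')` raises ValueError; `except ValueError` catches it → returns 48.
3. In compute: `result = validate()` → result = 48. No exception reaches compute.
4. `except Exception` is skipped; compute returns 48.
5. result = 48.
Result: 48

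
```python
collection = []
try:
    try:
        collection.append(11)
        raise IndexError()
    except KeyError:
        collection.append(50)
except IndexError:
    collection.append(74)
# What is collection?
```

Step-by-step execution trace:
1. Inner try: `collection.append(11)` → collection = [11].
2. `raise IndexError()` raises IndexError.
3. Inner `except KeyError` does not match IndexError; exception propagates to outer try.
4. Outer `except IndexError` matches → `collection.append(74)` → collection = [11, 74].
Result: [11, 74]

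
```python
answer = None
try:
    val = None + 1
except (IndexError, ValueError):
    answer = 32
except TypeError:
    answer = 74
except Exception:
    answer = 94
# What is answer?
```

Step-by-step execution trace:
1. `val = None + 1` raises TypeError.
2. `except (IndexError, ValueError)` does not match TypeError; skipped.
3. `except TypeError` matches (exact type match) → answer = 74.
4. `except Exception` is not reached.
Result: 74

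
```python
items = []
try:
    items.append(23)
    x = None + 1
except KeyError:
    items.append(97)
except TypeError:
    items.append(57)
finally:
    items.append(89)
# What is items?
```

Step-by-step execution trace:
1. try: `items.append(23)` → items = [23].
2. `x = None + 1` raises TypeError.
3. `except KeyError` does not match TypeError; skipped.
4. `except TypeError` matches → `items.append(57)` → items = [23, 57].
5. finally always runs: `items.append(89)` → items = [23, 57, 89].
Result: [23, 57, 89]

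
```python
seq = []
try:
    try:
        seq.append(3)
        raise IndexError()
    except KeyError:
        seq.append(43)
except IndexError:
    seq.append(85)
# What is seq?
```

Step-by-step execution trace:
1. Inner try: `seq.append(3)` → seq = [3].
2. `raise IndexError()` raises IndexError.
3. Inner `except KeyError` does not match IndexError; exception propagates to outer try.
4. Outer `except IndexError` matches → `seq.append(85)` → seq = [3, 85].
Result: [3, 85]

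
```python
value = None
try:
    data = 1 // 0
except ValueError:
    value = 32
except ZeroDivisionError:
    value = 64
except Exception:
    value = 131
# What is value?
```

Step-by-step execution trace:
1. `data = 1 // 0` raises ZeroDivisionError.
2. `except ValueError` does not match ZeroDivisionError; skipped.
3. `except ZeroDivisionError` matches → value = 64.
4. Remaining except clauses are skipped.
Result: 64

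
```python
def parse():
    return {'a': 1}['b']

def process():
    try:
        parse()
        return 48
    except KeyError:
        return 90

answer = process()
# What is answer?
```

Step-by-step execution trace:
1. `process()` calls `parse()`.
2. `parse()` evaluates `{'a': 1}['b']`, which raises KeyError; it propagates to the caller.
3. `return 48` is not reached.
4. `except KeyError` in process matches → returns 90.
5. answer = 90.
Result: 90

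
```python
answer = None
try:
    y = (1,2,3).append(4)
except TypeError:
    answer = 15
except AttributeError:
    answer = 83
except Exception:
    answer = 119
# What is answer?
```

Step-by-step execution trace:
1. `y = (1,2,3).append(4)` raises AttributeError.
2. `except TypeError` does not match AttributeError; skipped.
3. `except AttributeError` matches → answer = 83.
4. Remaining except clauses are skipped.
Result: 83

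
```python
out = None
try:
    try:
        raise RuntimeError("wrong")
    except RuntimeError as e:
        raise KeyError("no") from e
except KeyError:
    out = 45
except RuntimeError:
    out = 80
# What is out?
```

Step-by-step execution trace:
1. Inner try raises RuntimeError; inner `except RuntimeError as e` catches it.
2. `raise KeyError(...) from e` raises KeyError (RuntimeError is attached as __cause__, but only KeyError is active).
3. Outer `except KeyError` matches → out = 45.
4. `except RuntimeError` is not reached.
Result: 45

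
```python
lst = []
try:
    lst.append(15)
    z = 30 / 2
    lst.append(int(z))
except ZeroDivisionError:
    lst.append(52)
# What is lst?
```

Step-by-step execution trace:
1. try: `lst.append(15)` → lst = [15].
2. `z = 30 / 2` → z = 15.0. No exception raised.
3. `lst.append(int(z))` → lst = [15, 15].
4. `except ZeroDivisionError` is skipped (no exception was raised).
Result: [15, 15]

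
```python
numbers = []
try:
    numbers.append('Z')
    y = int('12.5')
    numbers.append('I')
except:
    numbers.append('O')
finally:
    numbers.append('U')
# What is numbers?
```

Step-by-step execution trace:
1. try: `numbers.append('Z')` → numbers = ['Z'].
2. `y = int('12.5')` raises ValueError; `numbers.append('I')` is not reached.
3. bare `except` matches → `numbers.append('O')` → numbers = ['Z', 'O'].
4. finally always runs: `numbers.append('U')` → numbers = ['Z', 'O', 'U'].
Result: ['Z', 'O', 'U']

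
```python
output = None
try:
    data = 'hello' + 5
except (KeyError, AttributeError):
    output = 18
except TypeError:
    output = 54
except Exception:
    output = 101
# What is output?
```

Step-by-step execution trace:
1. `data = 'hello' + 5` raises TypeError.
2. `except (KeyError, AttributeError)` does not match TypeError; skipped.
3. `except TypeError` matches (exact type match) → output = 54.
4. `except Exception` is not reached.
Result: 54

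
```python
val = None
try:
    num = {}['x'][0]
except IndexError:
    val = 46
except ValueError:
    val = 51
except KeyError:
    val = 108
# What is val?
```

Step-by-step execution trace:
1. `num = {}['x'][0]` raises KeyError.
2. `except IndexError` does not match KeyError; skipped.
3. `except ValueError` does not match KeyError; skipped.
4. `except KeyError` matches → val = 108.
Result: 108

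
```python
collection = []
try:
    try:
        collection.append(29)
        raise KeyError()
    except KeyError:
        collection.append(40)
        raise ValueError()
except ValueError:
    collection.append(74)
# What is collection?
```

Step-by-step execution trace:
1. Inner try: `collection.append(29)` → collection = [29].
2. `raise KeyError()` raises KeyError.
3. Inner `except KeyError` matches → `collection.append(40)` → collection = [29, 40].
4. `raise ValueError()` raises ValueError; propagates to outer try.
5. Outer `except ValueError` matches → `collection.append(74)` → collection = [29, 40, 74].
Result: [29, 40, 74]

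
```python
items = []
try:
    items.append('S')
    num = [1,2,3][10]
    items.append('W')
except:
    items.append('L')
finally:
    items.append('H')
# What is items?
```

Step-by-step execution trace:
1. try: `items.append('S')` → items = ['S'].
2. `num = [1,2,3][10]` raises IndexError; `items.append('W')` is not reached.
3. bare `except` matches → `items.append('L')` → items = ['S', 'L'].
4. finally always runs: `items.append('H')` → items = ['S', 'L', 'H'].
Result: ['S', 'L', 'H']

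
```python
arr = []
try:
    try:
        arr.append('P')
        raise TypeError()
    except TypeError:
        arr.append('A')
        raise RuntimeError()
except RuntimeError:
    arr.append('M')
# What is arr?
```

Step-by-step execution trace:
1. Inner try: `arr.append('P')` → arr = ['P'].
2. `raise TypeError()` raises TypeError.
3. Inner `except TypeError` matches → `arr.append('A')` → arr = ['P', 'A'].
4. `raise RuntimeError()` raises RuntimeError; propagates to outer try.
5. Outer `except RuntimeError` matches → `arr.append('M')` → arr = ['P', 'A', 'M'].
Result: ['P', 'A', 'M']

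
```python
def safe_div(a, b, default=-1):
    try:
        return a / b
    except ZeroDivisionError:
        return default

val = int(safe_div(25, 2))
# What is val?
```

Step-by-step execution trace:
1. `safe_div(25, 2)` enters try: `return 25 / 2` → returns 12.5. No exception raised.
2. `except ZeroDivisionError` is skipped.
3. `int(12.5)` → 12 → val = 12.
Result: 12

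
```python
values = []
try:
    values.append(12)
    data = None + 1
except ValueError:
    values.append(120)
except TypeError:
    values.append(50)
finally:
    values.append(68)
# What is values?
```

Step-by-step execution trace:
1. try: `values.append(12)` → values = [12].
2. `data = None + 1` raises TypeError.
3. `except ValueError` does not match TypeError; skipped.
4. `except TypeError` matches → `values.append(50)` → values = [12, 50].
5. finally always runs: `values.append(68)` → values = [12, 50, 68].
Result: [12, 50, 68]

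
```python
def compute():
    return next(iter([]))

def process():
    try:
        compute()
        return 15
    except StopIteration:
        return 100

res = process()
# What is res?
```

Step-by-step execution trace:
1. `process()` calls `compute()`.
2. `compute()` evaluates `next(iter([]))`, which raises StopIteration; it propagates to the caller.
3. `return 15` is not reached.
4. `except StopIteration` in process matches → returns 100.
5. res = 100.
Result: 100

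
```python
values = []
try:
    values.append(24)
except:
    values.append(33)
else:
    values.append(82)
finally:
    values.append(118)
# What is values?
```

Step-by-step execution trace:
1. try: `values.append(24)` → values = [24]. No exception raised.
2. `except` is skipped.
3. `else` runs: `values.append(82)` → values = [24, 82].
4. `finally` always runs: `values.append(118)` → values = [24, 82, 118].
Result: [24, 82, 118]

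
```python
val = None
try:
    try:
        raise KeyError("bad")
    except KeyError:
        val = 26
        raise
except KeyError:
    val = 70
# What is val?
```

Step-by-step execution trace:
1. Inner try: `raise KeyError("bad")` raises KeyError.
2. Inner `except KeyError` matches → val = 26.
3. bare `raise` re-raises the same KeyError.
4. Outer `except KeyError` matches → val = 70.
Result: 70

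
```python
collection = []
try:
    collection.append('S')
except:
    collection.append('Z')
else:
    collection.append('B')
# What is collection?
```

Step-by-step execution trace:
1. try: `collection.append('S')` → collection = ['S']. No exception raised.
2. `except` is skipped.
3. `else` runs (try completed without exception): `collection.append('B')` → collection = ['S', 'B'].
Result: ['S', 'B']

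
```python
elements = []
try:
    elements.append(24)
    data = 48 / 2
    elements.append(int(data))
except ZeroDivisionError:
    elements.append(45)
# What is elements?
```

Step-by-step execution trace:
1. try: `elements.append(24)` → elements = [24].
2. `data = 48 / 2` → data = 24.0. No exception raised.
3. `elements.append(int(data))` → elements = [24, 24].
4. `except ZeroDivisionError` is skipped (no exception was raised).
Result: [24, 24]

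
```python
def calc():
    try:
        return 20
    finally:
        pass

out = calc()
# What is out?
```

Step-by-step execution trace:
1. `calc()` enters try: `return 20` sets pending return value 20.
2. Before returning, `finally: pass` runs (no effect).
3. calc() returns 20 → out = 20.
Result: 20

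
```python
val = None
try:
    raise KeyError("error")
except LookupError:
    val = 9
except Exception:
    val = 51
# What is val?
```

Step-by-step execution trace:
1. `raise KeyError(...)` raises KeyError.
2. `except LookupError` matches (KeyError is a subclass of LookupError) → val = 9.
3. `except Exception` is not reached.
Result: 9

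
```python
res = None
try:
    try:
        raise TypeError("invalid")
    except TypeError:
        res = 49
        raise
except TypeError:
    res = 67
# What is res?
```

Step-by-step execution trace:
1. Inner try: `raise TypeError("invalid")` raises TypeError.
2. Inner `except TypeError` matches → res = 49.
3. bare `raise` re-raises the same TypeError.
4. Outer `except TypeError` matches → res = 67.
Result: 67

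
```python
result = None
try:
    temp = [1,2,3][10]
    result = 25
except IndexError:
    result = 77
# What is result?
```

Step-by-step execution trace:
1. `temp = [1,2,3][10]` raises IndexError.
2. `result = 25` is not reached.
3. `except IndexError` matches → result = 77.
Result: 77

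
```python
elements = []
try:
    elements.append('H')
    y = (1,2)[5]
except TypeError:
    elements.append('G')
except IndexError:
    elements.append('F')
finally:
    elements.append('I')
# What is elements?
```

Step-by-step execution trace:
1. try: `elements.append('H')` → elements = ['H'].
2. `y = (1,2)[5]` raises IndexError.
3. `except TypeError` does not match IndexError; skipped.
4. `except IndexError` matches → `elements.append('F')` → elements = ['H', 'F'].
5. finally always runs: `elements.append('I')` → elements = ['H', 'F', 'I'].
Result: ['H', 'F', 'I']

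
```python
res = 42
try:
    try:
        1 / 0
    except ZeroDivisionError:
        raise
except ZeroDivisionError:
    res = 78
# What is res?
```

Step-by-step execution trace:
1. Inner try: `1 / 0` raises ZeroDivisionError.
2. Inner `except ZeroDivisionError` matches; bare `raise` re-raises the same ZeroDivisionError.
3. Outer `except ZeroDivisionError` matches → res = 78.
Result: 78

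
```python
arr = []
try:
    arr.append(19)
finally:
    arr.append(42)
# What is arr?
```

Step-by-step execution trace:
1. try: `arr.append(19)` → arr = [19].
2. The try body completes without raising.
3. finally always runs: `arr.append(42)` → arr = [19, 42].
Result: [19, 42]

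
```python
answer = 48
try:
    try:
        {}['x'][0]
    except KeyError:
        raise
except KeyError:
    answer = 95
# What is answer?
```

Step-by-step execution trace:
1. Inner try: `{}['x'][0]` raises KeyError.
2. Inner `except KeyError` matches; bare `raise` re-raises the same KeyError.
3. Outer `except KeyError` matches → answer = 95.
Result: 95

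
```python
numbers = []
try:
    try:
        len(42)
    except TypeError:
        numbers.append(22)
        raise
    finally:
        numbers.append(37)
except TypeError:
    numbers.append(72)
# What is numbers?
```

Step-by-step execution trace:
1. Inner try: `len(42)` raises TypeError.
2. Inner `except TypeError` matches → `numbers.append(22)` → numbers = [22].
3. bare `raise` re-raises TypeError.
4. Inner `finally` runs during unwinding: `numbers.append(37)` → numbers = [22, 37].
5. Outer `except TypeError` matches → `numbers.append(72)` → numbers = [22, 37, 72].
Result: [22, 37, 72]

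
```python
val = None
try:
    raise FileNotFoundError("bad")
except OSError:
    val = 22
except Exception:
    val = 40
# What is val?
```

Step-by-step execution trace:
1. `raise FileNotFoundError(...)` raises FileNotFoundError.
2. `except OSError` matches (FileNotFoundError is a subclass of OSError) → val = 22.
3. `except Exception` is not reached.
Result: 22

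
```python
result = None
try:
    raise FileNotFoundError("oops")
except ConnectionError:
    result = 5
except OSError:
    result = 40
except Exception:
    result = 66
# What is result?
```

Step-by-step execution trace:
1. `raise FileNotFoundError(...)` raises FileNotFoundError.
2. `except ConnectionError` does not match (FileNotFoundError is not a subclass of ConnectionError); skipped.
3. `except OSError` matches (FileNotFoundError is a subclass of OSError) → result = 40.
4. `except Exception` is not reached.
Result: 40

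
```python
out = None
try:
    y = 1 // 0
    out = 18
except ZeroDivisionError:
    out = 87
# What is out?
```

Step-by-step execution trace:
1. `y = 1 // 0` raises ZeroDivisionError.
2. `out = 18` is not reached.
3. `except ZeroDivisionError` matches → out = 87.
Result: 87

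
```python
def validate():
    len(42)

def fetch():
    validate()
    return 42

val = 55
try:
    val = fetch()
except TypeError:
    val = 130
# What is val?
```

Step-by-step execution trace:
1. val starts at 55.
2. try: `fetch()` calls `validate()`.
3. `validate()` evaluates `len(42)`, which raises TypeError; it propagates through fetch (uncaught).
4. `return 42` in fetch is not reached; the assignment to val does not complete.
5. `except TypeError` matches → val = 130.
Result: 130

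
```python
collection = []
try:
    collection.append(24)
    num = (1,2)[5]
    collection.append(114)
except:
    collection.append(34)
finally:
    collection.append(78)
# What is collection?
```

Step-by-step execution trace:
1. try: `collection.append(24)` → collection = [24].
2. `num = (1,2)[5]` raises IndexError; `collection.append(114)` is not reached.
3. bare `except` matches → `collection.append(34)` → collection = [24, 34].
4. finally always runs: `collection.append(78)` → collection = [24, 34, 78].
Result: [24, 34, 78]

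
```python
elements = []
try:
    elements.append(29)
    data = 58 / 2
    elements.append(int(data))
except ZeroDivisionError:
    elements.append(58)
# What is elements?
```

Step-by-step execution trace:
1. try: `elements.append(29)` → elements = [29].
2. `data = 58 / 2` → data = 29.0. No exception raised.
3. `elements.append(int(data))` → elements = [29, 29].
4. `except ZeroDivisionError` is skipped (no exception was raised).
Result: [29, 29]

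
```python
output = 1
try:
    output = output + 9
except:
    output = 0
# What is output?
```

Step-by-step execution trace:
1. output starts at 1.
2. try: `output = output + 9` → output = 10. No exception raised.
3. `except` is skipped.
Result: 10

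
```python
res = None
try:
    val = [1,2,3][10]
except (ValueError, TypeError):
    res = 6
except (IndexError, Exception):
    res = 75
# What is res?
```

Step-by-step execution trace:
1. `val = [1,2,3][10]` raises IndexError.
2. `except (ValueError, TypeError)` does not match IndexError; skipped.
3. `except (IndexError, Exception)` matches (IndexError is in the tuple) → res = 75.
Result: 75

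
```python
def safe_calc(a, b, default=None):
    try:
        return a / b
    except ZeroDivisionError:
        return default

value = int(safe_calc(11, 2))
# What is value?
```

Step-by-step execution trace:
1. `safe_calc(11, 2)` enters try: `return 11 / 2` → returns 5.5. No exception raised.
2. `except ZeroDivisionError` is skipped.
3. `int(5.5)` → 5 → value = 5.
Result: 5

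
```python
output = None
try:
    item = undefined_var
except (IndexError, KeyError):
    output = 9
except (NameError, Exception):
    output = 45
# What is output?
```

Step-by-step execution trace:
1. `item = undefined_var` raises NameError.
2. `except (IndexError, KeyError)` does not match NameError; skipped.
3. `except (NameError, Exception)` matches (NameError is in the tuple) → output = 45.
Result: 45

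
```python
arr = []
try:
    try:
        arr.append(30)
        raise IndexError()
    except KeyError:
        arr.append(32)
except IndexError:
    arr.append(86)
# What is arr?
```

Step-by-step execution trace:
1. Inner try: `arr.append(30)` → arr = [30].
2. `raise IndexError()` raises IndexError.
3. Inner `except KeyError` does not match IndexError; exception propagates to outer try.
4. Outer `except IndexError` matches → `arr.append(86)` → arr = [30, 86].
Result: [30, 86]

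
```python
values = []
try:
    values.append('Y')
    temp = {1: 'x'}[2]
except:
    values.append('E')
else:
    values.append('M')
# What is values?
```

Step-by-step execution trace:
1. try: `values.append('Y')` → values = ['Y'].
2. `temp = {1: 'x'}[2]` raises KeyError.
3. bare `except` matches → `values.append('E')` → values = ['Y', 'E'].
4. `else` is skipped (an exception was raised).
Result: ['Y', 'E']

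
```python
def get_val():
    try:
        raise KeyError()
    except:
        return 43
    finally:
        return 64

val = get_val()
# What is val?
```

Step-by-step execution trace:
1. `get_val()` enters try: `raise KeyError()` raises KeyError.
2. bare `except` matches → `return 43` sets pending return value 43.
3. Before returning, `finally: return 64` runs and overrides the pending return.
4. get_val() returns 64 → val = 64.
Result: 64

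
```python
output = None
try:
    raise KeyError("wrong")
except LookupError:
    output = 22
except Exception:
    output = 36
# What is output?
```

Step-by-step execution trace:
1. `raise KeyError(...)` raises KeyError.
2. `except LookupError` matches (KeyError is a subclass of LookupError) → output = 22.
3. `except Exception` is not reached.
Result: 22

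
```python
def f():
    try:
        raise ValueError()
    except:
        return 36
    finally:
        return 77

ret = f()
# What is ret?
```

Step-by-step execution trace:
1. `f()` enters try: `raise ValueError()` raises ValueError.
2. bare `except` matches → `return 36` sets pending return value 36.
3. Before returning, `finally: return 77` runs and overrides the pending return.
4. f() returns 77 → ret = 77.
Result: 77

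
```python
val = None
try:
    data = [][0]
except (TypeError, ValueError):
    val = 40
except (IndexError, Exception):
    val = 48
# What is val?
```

Step-by-step execution trace:
1. `data = [][0]` raises IndexError.
2. `except (TypeError, ValueError)` does not match IndexError; skipped.
3. `except (IndexError, Exception)` matches (IndexError is in the tuple) → val = 48.
Result: 48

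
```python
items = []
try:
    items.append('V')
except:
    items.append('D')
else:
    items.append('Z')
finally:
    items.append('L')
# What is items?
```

Step-by-step execution trace:
1. try: `items.append('V')` → items = ['V']. No exception raised.
2. `except` is skipped.
3. `else` runs: `items.append('Z')` → items = ['V', 'Z'].
4. `finally` always runs: `items.append('L')` → items = ['V', 'Z', 'L'].
Result: ['V', 'Z', 'L']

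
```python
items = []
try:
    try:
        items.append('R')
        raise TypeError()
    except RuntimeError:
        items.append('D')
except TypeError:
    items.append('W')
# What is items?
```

Step-by-step execution trace:
1. Inner try: `items.append('R')` → items = ['R'].
2. `raise TypeError()` raises TypeError.
3. Inner `except RuntimeError` does not match TypeError; exception propagates to outer try.
4. Outer `except TypeError` matches → `items.append('W')` → items = ['R', 'W'].
Result: ['R', 'W']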